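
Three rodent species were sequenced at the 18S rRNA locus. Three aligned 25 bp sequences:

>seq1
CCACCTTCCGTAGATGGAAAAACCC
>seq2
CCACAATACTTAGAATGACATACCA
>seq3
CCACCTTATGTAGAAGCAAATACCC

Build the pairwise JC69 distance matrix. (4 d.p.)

d(seq1,seq2) = 0.4904, d(seq1,seq3) = 0.2326, d(seq2,seq3) = 0.4172

seq1–seq2: 9/25 sites differ → p = 0.36, d = −0.75 ln(1 − 0.48) = 0.490445 ≈ 0.4904.
seq1–seq3: 5/25 sites differ → p = 0.2, d = −0.75 ln(1 − 0.266667) = 0.232617 ≈ 0.2326.
seq2–seq3: 8/25 sites differ → p = 0.32, d = −0.75 ln(1 − 0.426667) = 0.417216 ≈ 0.4172.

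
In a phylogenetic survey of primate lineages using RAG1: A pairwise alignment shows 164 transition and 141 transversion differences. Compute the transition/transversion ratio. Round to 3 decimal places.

R = 164/141 = 1.163120… ≈ 1.163 (to 3 d.p.).

1.163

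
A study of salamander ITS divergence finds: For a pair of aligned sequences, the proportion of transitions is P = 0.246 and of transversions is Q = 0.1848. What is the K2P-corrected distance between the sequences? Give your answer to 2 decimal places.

0.68

Under the Kimura two-parameter model, d = −½ ln(1 − 2P − Q) − ¼ ln(1 − 2Q).
1 − 2P − Q = 0.3232, giving −½ ln(0.3232) = 0.564742.
1 − 2Q = 0.6304, giving −¼ ln(0.6304) = 0.115350.
d = 0.564742 + 0.115350 = 0.680092.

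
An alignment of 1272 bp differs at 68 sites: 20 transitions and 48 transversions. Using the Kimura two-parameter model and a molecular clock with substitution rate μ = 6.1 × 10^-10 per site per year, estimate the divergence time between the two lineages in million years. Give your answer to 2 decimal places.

P = 20/1272 ≈ 0.015723 and Q = 48/1272 ≈ 0.037736.
Under the Kimura two-parameter model, d = −½ ln(1 − 2P − Q) − ¼ ln(1 − 2Q).
1 − 2P − Q = 0.930818, giving −½ ln(0.930818) = 0.035846.
1 − 2Q = 0.924528, giving −¼ ln(0.924528) = 0.019618.
d = 0.035846 + 0.019618 = 0.055464.
Under a molecular clock d = 2μt, so t = d/(2μ) = 0.055464 / (2 × 6.1 × 10^-10) = 45.46 million years.

45.46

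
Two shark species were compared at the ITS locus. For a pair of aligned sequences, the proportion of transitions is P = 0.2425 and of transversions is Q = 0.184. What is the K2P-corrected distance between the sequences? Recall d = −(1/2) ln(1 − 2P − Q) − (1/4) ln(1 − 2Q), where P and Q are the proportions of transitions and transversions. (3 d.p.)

Under the Kimura two-parameter model, d = −½ ln(1 − 2P − Q) − ¼ ln(1 − 2Q).
1 − 2P − Q = 0.331, giving −½ ln(0.331) = 0.552818.
1 − 2Q = 0.632, giving −¼ ln(0.632) = 0.114716.
d = 0.552818 + 0.114716 = 0.667534.

0.668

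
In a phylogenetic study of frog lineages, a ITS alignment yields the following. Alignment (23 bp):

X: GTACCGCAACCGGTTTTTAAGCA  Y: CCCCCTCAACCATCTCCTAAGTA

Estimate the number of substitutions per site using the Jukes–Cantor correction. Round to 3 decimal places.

0.650

The sequences differ at 10 of 23 sites (1, 2, 3, 6, 12, 13, 14, 16, 17, 22), so p = 10/23 ≈ 0.434783.
d = −(3/4) ln(1 − 4p/3) = −0.75 ln(1 − 0.579711) = −0.75 ln(0.420289)
  = −0.75 × (-0.866813) = 0.650110 substitutions/site.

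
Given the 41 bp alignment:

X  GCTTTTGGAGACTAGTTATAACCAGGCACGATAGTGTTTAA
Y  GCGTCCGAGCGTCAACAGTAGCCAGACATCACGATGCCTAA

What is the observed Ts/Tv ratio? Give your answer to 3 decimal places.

Transitions are A↔G and C↔T; transversions are all other mismatches.
Transitions: 18. Transversions: 4.
R = 18/4 = 4.500.

4.500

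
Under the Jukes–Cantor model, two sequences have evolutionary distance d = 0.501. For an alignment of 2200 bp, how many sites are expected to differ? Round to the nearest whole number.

804

Invert JC69: p = (3/4)(1 − e^(−4d/3)) = 0.75 × (1 − e^(-0.668)) = 0.75 × (1 − 0.512733) = 0.365450.
Expected differing sites = pL ≈ 0.365450 × 2200 = 803.99 ≈ 804.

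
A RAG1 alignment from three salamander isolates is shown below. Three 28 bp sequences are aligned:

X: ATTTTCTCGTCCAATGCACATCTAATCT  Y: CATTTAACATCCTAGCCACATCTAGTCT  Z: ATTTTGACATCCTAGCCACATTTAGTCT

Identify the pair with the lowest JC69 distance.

Y and Z

X–Y: 9/28 differ, p = 0.321, d = 0.420.
X–Z: 8/28 differ, p = 0.286, d = 0.360.
Y–Z: 4/28 differ, p = 0.143, d = 0.158.
The smallest distance is between Y and Z.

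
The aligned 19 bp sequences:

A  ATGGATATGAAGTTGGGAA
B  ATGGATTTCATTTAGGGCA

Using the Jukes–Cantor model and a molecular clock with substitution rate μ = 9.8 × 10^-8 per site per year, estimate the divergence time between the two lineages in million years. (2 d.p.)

The sequences differ at 6 of 19 sites (7, 9, 11, 12, 14, 18), so p = 6/19 ≈ 0.315789.
d = −(3/4) ln(1 − 4p/3) = −0.75 ln(1 − 0.421052) = −0.75 ln(0.578948)
  = −0.75 × (-0.546543) = 0.409907 substitutions/site.
Under a molecular clock d = 2μt, so t = d/(2μ) = 0.409907 / (2 × 9.8 × 10^-8) = 2.09 million years.

2.09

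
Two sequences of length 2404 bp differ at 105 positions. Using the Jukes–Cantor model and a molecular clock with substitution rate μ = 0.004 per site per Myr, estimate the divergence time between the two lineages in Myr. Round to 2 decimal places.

p = 105/2404 ≈ 0.043677.
d = −(3/4) ln(1 − 4p/3) = −0.75 ln(1 − 0.058236) = −0.75 ln(0.941764)
  = −0.75 × (-0.060001) = 0.045001 substitutions/site.
Under a molecular clock d = 2μt, so t = d/(2μ) = 0.045001 / (2 × 0.004) = 5.63 Myr.

5.63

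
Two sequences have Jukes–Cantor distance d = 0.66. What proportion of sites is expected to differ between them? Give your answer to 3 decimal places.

0.439

p = (3/4)(1 − e^(−4d/3)) = 0.75 × (1 − e^(-0.88)) = 0.75 × (1 − 0.414783) = 0.438913.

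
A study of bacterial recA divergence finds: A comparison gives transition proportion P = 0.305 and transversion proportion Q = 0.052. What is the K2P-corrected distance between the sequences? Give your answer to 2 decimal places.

0.57

Under the Kimura two-parameter model, d = −½ ln(1 − 2P − Q) − ¼ ln(1 − 2Q).
1 − 2P − Q = 0.338, giving −½ ln(0.338) = 0.542355.
1 − 2Q = 0.896, giving −¼ ln(0.896) = 0.027454.
d = 0.542355 + 0.027454 = 0.569809.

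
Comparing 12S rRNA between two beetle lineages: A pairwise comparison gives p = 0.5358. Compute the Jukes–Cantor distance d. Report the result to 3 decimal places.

d = −(3/4) ln(1 − 4p/3) = −0.75 ln(1 − 0.7144) = −0.75 ln(0.2856)
  = −0.75 × (-1.253163) = 0.939872 substitutions/site.

0.940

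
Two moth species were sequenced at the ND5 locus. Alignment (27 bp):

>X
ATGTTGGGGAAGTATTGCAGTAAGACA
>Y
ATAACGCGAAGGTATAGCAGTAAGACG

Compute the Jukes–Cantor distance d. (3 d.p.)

0.377

The sequences differ at 8 of 27 sites (3, 4, 5, 7, 9, 11, 16, 27), so p = 8/27 ≈ 0.296296.
d = −(3/4) ln(1 − 4p/3) = −0.75 ln(1 − 0.395061) = −0.75 ln(0.604939)
  = −0.75 × (-0.502628) = 0.376971 substitutions/site.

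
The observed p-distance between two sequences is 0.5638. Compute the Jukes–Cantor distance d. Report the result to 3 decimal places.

1.045

d = −(3/4) ln(1 − 4p/3) = −0.75 ln(1 − 0.751733) = −0.75 ln(0.248267)
  = −0.75 × (-1.393250) = 1.044938 substitutions/site.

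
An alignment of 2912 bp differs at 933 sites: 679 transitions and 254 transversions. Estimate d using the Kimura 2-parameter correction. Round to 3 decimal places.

0.451

P = 679/2912 ≈ 0.233173 and Q = 254/2912 ≈ 0.087225.
Under the Kimura two-parameter model, d = −½ ln(1 − 2P − Q) − ¼ ln(1 − 2Q).
1 − 2P − Q = 0.446429, giving −½ ln(0.446429) = 0.403237.
1 − 2Q = 0.82555, giving −¼ ln(0.82555) = 0.047926.
d = 0.403237 + 0.047926 = 0.451163.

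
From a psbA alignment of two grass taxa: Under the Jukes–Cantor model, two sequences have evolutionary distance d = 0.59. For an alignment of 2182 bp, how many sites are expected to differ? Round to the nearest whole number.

891

Invert JC69: p = (3/4)(1 − e^(−4d/3)) = 0.75 × (1 − e^(-0.786667)) = 0.75 × (1 − 0.455360) = 0.408480.
Expected differing sites = pL ≈ 0.408480 × 2182 = 891.30336 ≈ 891.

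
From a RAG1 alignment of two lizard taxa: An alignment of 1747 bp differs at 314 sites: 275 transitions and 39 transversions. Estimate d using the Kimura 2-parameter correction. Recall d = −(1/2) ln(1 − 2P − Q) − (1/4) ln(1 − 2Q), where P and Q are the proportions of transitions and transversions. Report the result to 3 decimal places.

0.217

P = 275/1747 ≈ 0.157413 and Q = 39/1747 ≈ 0.022324.
Under the Kimura two-parameter model, d = −½ ln(1 − 2P − Q) − ¼ ln(1 − 2Q).
1 − 2P − Q = 0.66285, giving −½ ln(0.66285) = 0.205603.
1 − 2Q = 0.955352, giving −¼ ln(0.955352) = 0.011419.
d = 0.205603 + 0.011419 = 0.217022.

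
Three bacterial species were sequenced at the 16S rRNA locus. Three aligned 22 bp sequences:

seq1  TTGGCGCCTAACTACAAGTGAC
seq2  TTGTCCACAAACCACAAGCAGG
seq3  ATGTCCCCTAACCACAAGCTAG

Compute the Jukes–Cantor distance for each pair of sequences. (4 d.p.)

d(seq1,seq2) = 0.5913, d(seq1,seq3) = 0.4141, d(seq2,seq3) = 0.2708

seq1–seq2: 9/22 sites differ → p ≈ 0.409091, d = −0.75 ln(1 − 0.545455) = 0.591344 ≈ 0.5913.
seq1–seq3: 7/22 sites differ → p ≈ 0.318182, d = −0.75 ln(1 − 0.424243) = 0.414052 ≈ 0.4141.
seq2–seq3: 5/22 sites differ → p ≈ 0.227273, d = −0.75 ln(1 − 0.303031) = 0.270761 ≈ 0.2708.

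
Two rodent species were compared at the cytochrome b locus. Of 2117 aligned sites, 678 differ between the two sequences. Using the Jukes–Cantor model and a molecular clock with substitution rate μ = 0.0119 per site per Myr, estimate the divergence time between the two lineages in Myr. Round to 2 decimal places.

p = 678/2117 ≈ 0.320265.
d = −(3/4) ln(1 − 4p/3) = −0.75 ln(1 − 0.42702) = −0.75 ln(0.57298)
  = −0.75 × (-0.556904) = 0.417678 substitutions/site.
Under a molecular clock d = 2μt, so t = d/(2μ) = 0.417678 / (2 × 0.0119) = 17.55 Myr.

17.55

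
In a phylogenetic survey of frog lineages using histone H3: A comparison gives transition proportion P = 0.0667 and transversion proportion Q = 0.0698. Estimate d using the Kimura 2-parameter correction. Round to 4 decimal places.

Under the Kimura two-parameter model, d = −½ ln(1 − 2P − Q) − ¼ ln(1 − 2Q).
1 − 2P − Q = 0.7968, giving −½ ln(0.7968) = 0.113576.
1 − 2Q = 0.8604, giving −¼ ln(0.8604) = 0.037589.
d = 0.113576 + 0.037589 = 0.151165.

0.1512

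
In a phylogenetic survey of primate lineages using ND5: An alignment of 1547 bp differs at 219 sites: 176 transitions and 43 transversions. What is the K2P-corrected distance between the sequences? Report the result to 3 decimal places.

0.162

P = 176/1547 ≈ 0.113769 and Q = 43/1547 ≈ 0.027796.
Under the Kimura two-parameter model, d = −½ ln(1 − 2P − Q) − ¼ ln(1 − 2Q).
1 − 2P − Q = 0.744666, giving −½ ln(0.744666) = 0.147410.
1 − 2Q = 0.944408, giving −¼ ln(0.944408) = 0.014299.
d = 0.147410 + 0.014299 = 0.161709.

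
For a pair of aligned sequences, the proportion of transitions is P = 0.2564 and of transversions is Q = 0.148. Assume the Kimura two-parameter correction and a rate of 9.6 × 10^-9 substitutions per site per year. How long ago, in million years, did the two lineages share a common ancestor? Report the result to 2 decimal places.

32.73

Under the Kimura two-parameter model, d = −½ ln(1 − 2P − Q) − ¼ ln(1 − 2Q).
1 − 2P − Q = 0.3392, giving −½ ln(0.3392) = 0.540583.
1 − 2Q = 0.704, giving −¼ ln(0.704) = 0.087744.
d = 0.540583 + 0.087744 = 0.628327.
Under a molecular clock d = 2μt, so t = d/(2μ) = 0.628327 / (2 × 9.6 × 10^-9) = 32.73 million years.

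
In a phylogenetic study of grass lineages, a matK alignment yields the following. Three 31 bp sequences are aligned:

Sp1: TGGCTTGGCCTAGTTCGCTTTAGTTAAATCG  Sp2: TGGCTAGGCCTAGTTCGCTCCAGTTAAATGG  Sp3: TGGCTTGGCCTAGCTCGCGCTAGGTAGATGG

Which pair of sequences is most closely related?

Sp1 and Sp2

Sp1–Sp2: 4/31 differ, p = 0.129, d = 0.142.
Sp1–Sp3: 6/31 differ, p = 0.194, d = 0.224.
Sp2–Sp3: 6/31 differ, p = 0.194, d = 0.224.
The smallest distance is between Sp1 and Sp2.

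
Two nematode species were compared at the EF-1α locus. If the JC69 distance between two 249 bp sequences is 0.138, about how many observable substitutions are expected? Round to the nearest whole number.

Invert JC69: p = (3/4)(1 − e^(−4d/3)) = 0.75 × (1 − e^(-0.184)) = 0.75 × (1 − 0.831936) = 0.126048.
Expected differing sites = pL ≈ 0.126048 × 249 = 31.385952 ≈ 31.

31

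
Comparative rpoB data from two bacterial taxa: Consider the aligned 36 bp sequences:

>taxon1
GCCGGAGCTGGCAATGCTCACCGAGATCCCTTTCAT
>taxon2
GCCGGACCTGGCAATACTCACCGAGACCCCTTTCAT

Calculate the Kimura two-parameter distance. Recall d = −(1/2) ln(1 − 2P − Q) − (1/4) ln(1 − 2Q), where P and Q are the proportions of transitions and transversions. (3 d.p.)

Of 36 sites, 2 differences are transitions and 1 are transversions, so P = 2/36 ≈ 0.055556 and Q = 1/36 ≈ 0.027778.
Under the Kimura two-parameter model, d = −½ ln(1 − 2P − Q) − ¼ ln(1 − 2Q).
1 − 2P − Q = 0.86111, giving −½ ln(0.86111) = 0.074767.
1 − 2Q = 0.944444, giving −¼ ln(0.944444) = 0.014290.
d = 0.074767 + 0.014290 = 0.089057.

0.089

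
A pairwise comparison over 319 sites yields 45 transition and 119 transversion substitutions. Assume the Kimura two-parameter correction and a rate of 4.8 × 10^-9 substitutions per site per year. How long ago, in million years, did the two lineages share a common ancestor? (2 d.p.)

P = 45/319 ≈ 0.141066 and Q = 119/319 ≈ 0.373041.
Under the Kimura two-parameter model, d = −½ ln(1 − 2P − Q) − ¼ ln(1 − 2Q).
1 − 2P − Q = 0.344827, giving −½ ln(0.344827) = 0.532356.
1 − 2Q = 0.253918, giving −¼ ln(0.253918) = 0.342686.
d = 0.532356 + 0.342686 = 0.875042.
Under a molecular clock d = 2μt, so t = d/(2μ) = 0.875042 / (2 × 4.8 × 10^-9) = 91.15 million years.

91.15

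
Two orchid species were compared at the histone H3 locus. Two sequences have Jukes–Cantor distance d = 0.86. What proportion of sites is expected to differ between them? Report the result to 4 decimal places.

0.5117

p = (3/4)(1 − e^(−4d/3)) = 0.75 × (1 − e^(-1.146667)) = 0.75 × (1 − 0.317694) = 0.511730.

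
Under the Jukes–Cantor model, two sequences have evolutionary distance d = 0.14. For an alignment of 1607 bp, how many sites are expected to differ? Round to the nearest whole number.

Invert JC69: p = (3/4)(1 − e^(−4d/3)) = 0.75 × (1 − e^(-0.186667)) = 0.75 × (1 − 0.829720) = 0.127710.
Expected differing sites = pL ≈ 0.127710 × 1607 = 205.22997 ≈ 205.

205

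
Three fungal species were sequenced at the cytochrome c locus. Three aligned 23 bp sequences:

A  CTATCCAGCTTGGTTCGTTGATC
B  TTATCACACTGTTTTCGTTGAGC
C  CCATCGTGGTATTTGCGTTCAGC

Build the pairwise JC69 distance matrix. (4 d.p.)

d(A,B) = 0.4674, d(A,C) = 0.6501, d(B,C) = 0.5532

A–B: 8/23 sites differ → p ≈ 0.347826, d = −0.75 ln(1 − 0.463768) = 0.467391 ≈ 0.4674.
A–C: 10/23 sites differ → p ≈ 0.434783, d = −0.75 ln(1 − 0.579711) = 0.650110 ≈ 0.6501.
B–C: 9/23 sites differ → p ≈ 0.391304, d = −0.75 ln(1 − 0.521739) = 0.553199 ≈ 0.5532.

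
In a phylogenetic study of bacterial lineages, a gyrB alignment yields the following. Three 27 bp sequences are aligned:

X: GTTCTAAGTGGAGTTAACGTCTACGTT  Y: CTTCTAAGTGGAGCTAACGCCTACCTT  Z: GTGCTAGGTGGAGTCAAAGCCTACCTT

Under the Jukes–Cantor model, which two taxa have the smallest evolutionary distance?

X–Y: 4/27 differ, p = 0.148, d = 0.165.
X–Z: 6/27 differ, p = 0.222, d = 0.264.
Y–Z: 6/27 differ, p = 0.222, d = 0.264.
The smallest distance is between X and Y.

X and Y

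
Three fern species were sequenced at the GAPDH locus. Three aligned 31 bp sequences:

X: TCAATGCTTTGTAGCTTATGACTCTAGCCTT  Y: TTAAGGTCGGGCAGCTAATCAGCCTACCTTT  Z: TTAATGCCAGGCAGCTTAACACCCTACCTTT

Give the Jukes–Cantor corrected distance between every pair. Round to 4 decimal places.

X–Y: 13/31 sites differ → p ≈ 0.419355, d = −0.75 ln(1 − 0.55914) = 0.614271 ≈ 0.6143.
X–Z: 10/31 sites differ → p ≈ 0.322581, d = −0.75 ln(1 − 0.430108) = 0.421731 ≈ 0.4217.
Y–Z: 6/31 sites differ → p ≈ 0.193548, d = −0.75 ln(1 − 0.258064) = 0.223869 ≈ 0.2239.

d(X,Y) = 0.6143, d(X,Z) = 0.4217, d(Y,Z) = 0.2239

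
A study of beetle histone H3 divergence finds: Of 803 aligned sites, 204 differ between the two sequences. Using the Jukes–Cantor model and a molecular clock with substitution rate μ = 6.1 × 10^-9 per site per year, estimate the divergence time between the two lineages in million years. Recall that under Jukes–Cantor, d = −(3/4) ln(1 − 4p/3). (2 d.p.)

p = 204/803 ≈ 0.254047.
d = −(3/4) ln(1 − 4p/3) = −0.75 ln(1 − 0.338729) = −0.75 ln(0.661271)
  = −0.75 × (-0.413592) = 0.310194 substitutions/site.
Under a molecular clock d = 2μt, so t = d/(2μ) = 0.310194 / (2 × 6.1 × 10^-9) = 25.43 million years.

25.43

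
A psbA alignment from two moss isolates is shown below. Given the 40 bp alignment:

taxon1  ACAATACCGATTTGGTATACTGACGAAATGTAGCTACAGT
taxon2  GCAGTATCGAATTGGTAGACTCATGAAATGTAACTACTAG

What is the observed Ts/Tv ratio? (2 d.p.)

1.20

Transitions are A↔G and C↔T; transversions are all other mismatches.
Transitions: 6. Transversions: 5.
R = 6/5 = 1.20.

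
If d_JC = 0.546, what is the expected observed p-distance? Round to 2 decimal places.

p = (3/4)(1 − e^(−4d/3)) = 0.75 × (1 − e^(-0.728)) = 0.75 × (1 − 0.482874) = 0.387845.

0.39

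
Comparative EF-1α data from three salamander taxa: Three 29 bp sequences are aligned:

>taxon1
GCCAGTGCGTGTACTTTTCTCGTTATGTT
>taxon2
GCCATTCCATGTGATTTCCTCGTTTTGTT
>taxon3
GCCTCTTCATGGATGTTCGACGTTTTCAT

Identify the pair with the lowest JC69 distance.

taxon1 and taxon2

taxon1–taxon2: 7/29 differ, p = 0.241, d = 0.291.
taxon1–taxon3: 13/29 differ, p = 0.448, d = 0.683.
taxon2–taxon3: 11/29 differ, p = 0.379, d = 0.529.
The smallest distance is between taxon1 and taxon2.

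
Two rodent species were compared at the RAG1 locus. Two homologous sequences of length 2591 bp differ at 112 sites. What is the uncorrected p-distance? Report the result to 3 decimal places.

0.043

p = 112/2591 = 0.043226… ≈ 0.043 (to 3 d.p.).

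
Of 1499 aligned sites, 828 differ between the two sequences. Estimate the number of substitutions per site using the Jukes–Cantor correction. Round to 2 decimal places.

1.00

p = 828/1499 ≈ 0.552368.
d = −(3/4) ln(1 − 4p/3) = −0.75 ln(1 − 0.736491) = −0.75 ln(0.263509)
  = −0.75 × (-1.333668) = 1.000251 substitutions/site.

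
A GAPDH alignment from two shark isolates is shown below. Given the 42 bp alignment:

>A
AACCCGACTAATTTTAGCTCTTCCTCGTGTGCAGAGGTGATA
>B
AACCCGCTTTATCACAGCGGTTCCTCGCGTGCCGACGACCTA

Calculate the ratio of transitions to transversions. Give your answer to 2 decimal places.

Transitions are A↔G and C↔T; transversions are all other mismatches.
Transitions: 4. Transversions: 10.
R = 4/10 = 0.40.

0.40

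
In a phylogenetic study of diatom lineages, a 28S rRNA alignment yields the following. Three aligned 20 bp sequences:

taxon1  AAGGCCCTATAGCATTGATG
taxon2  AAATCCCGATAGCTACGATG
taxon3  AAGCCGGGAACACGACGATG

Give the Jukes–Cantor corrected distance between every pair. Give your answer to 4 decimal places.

taxon1–taxon2: 6/20 sites differ → p = 0.3, d = −0.75 ln(1 − 0.4) = 0.383119 ≈ 0.3831.
taxon1–taxon3: 10/20 sites differ → p = 0.5, d = −0.75 ln(1 − 0.666667) = 0.823960 ≈ 0.8240.
taxon2–taxon3: 8/20 sites differ → p = 0.4, d = −0.75 ln(1 − 0.533333) = 0.571605 ≈ 0.5716.

d(taxon1,taxon2) = 0.3831, d(taxon1,taxon3) = 0.8240, d(taxon2,taxon3) = 0.5716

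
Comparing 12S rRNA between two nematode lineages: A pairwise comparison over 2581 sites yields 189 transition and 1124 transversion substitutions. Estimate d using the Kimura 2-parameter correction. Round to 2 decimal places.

P = 189/2581 ≈ 0.073227 and Q = 1124/2581 ≈ 0.43549.
Under the Kimura two-parameter model, d = −½ ln(1 − 2P − Q) − ¼ ln(1 − 2Q).
1 − 2P − Q = 0.418056, giving −½ ln(0.418056) = 0.436070.
1 − 2Q = 0.12902, giving −¼ ln(0.12902) = 0.511947.
d = 0.436070 + 0.511947 = 0.948017.

0.95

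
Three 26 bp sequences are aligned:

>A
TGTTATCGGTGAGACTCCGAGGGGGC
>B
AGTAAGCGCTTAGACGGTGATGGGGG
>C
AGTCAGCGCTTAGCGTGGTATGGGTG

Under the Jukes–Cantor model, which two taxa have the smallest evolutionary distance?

A–B: 10/26 differ, p = 0.385, d = 0.539.
A–C: 13/26 differ, p = 0.500, d = 0.824.
B–C: 7/26 differ, p = 0.269, d = 0.334.
The smallest distance is between B and C.

B and C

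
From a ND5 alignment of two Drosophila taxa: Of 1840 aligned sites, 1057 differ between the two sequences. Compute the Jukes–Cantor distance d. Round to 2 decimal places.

1.09

p = 1057/1840 ≈ 0.574457.
d = −(3/4) ln(1 − 4p/3) = −0.75 ln(1 − 0.765943) = −0.75 ln(0.234057)
  = −0.75 × (-1.452191) = 1.089143 substitutions/site.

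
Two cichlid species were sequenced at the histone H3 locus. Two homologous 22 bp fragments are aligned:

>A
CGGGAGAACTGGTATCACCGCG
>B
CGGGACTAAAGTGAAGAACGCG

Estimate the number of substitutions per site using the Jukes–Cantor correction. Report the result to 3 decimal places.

0.591

The sequences differ at 9 of 22 sites (6, 7, 9, 10, 12, 13, 15, 16, 18), so p = 9/22 ≈ 0.409091.
d = −(3/4) ln(1 − 4p/3) = −0.75 ln(1 − 0.545455) = −0.75 ln(0.454545)
  = −0.75 × (-0.788458) = 0.591344 substitutions/site.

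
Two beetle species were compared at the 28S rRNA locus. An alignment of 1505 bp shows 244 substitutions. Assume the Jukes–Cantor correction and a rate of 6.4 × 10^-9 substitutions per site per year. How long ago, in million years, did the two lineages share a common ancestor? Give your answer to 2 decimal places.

p = 244/1505 ≈ 0.162126.
d = −(3/4) ln(1 − 4p/3) = −0.75 ln(1 − 0.216168) = −0.75 ln(0.783832)
  = −0.75 × (-0.243561) = 0.182671 substitutions/site.
Under a molecular clock d = 2μt, so t = d/(2μ) = 0.182671 / (2 × 6.4 × 10^-9) = 14.27 million years.

14.27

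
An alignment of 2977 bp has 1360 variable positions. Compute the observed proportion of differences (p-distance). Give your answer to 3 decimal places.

p = 1360/2977 = 0.456835… ≈ 0.457 (to 3 d.p.).

0.457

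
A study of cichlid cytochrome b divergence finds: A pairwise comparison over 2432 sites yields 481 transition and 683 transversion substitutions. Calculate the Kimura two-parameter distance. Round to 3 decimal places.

0.770

P = 481/2432 ≈ 0.19778 and Q = 683/2432 ≈ 0.280839.
Under the Kimura two-parameter model, d = −½ ln(1 − 2P − Q) − ¼ ln(1 − 2Q).
1 − 2P − Q = 0.323601, giving −½ ln(0.323601) = 0.564122.
1 − 2Q = 0.438322, giving −¼ ln(0.438322) = 0.206200.
d = 0.564122 + 0.206200 = 0.770322.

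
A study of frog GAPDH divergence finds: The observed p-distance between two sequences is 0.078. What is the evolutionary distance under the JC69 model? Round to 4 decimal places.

0.0824

d = −(3/4) ln(1 − 4p/3) = −0.75 ln(1 − 0.104) = −0.75 ln(0.896)
  = −0.75 × (-0.109815) = 0.082361 substitutions/site.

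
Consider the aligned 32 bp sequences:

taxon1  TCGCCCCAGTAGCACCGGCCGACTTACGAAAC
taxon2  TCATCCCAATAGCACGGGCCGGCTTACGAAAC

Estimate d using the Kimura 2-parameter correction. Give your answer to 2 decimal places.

0.18

Of 32 sites, 4 differences are transitions and 1 are transversions, so P = 4/32 = 0.125 and Q = 1/32 = 0.03125.
Under the Kimura two-parameter model, d = −½ ln(1 − 2P − Q) − ¼ ln(1 − 2Q).
1 − 2P − Q = 0.71875, giving −½ ln(0.71875) = 0.165121.
1 − 2Q = 0.9375, giving −¼ ln(0.9375) = 0.016135.
d = 0.165121 + 0.016135 = 0.181256.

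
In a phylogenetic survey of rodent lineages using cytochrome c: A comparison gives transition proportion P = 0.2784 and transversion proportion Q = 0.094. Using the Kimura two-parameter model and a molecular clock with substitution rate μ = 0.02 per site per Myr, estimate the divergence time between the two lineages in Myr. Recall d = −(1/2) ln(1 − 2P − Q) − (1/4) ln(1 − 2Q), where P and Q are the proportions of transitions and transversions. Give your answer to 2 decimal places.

Under the Kimura two-parameter model, d = −½ ln(1 − 2P − Q) − ¼ ln(1 − 2Q).
1 − 2P − Q = 0.3492, giving −½ ln(0.3492) = 0.526055.
1 − 2Q = 0.812, giving −¼ ln(0.812) = 0.052064.
d = 0.526055 + 0.052064 = 0.578119.
Under a molecular clock d = 2μt, so t = d/(2μ) = 0.578119 / (2 × 0.02) = 14.45 Myr.

14.45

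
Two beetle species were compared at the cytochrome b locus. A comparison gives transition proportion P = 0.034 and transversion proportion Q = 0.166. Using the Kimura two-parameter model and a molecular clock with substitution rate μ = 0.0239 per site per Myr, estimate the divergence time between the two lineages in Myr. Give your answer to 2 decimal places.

4.90

Under the Kimura two-parameter model, d = −½ ln(1 − 2P − Q) − ¼ ln(1 − 2Q).
1 − 2P − Q = 0.766, giving −½ ln(0.766) = 0.133287.
1 − 2Q = 0.668, giving −¼ ln(0.668) = 0.100867.
d = 0.133287 + 0.100867 = 0.234154.
Under a molecular clock d = 2μt, so t = d/(2μ) = 0.234154 / (2 × 0.0239) = 4.90 Myr.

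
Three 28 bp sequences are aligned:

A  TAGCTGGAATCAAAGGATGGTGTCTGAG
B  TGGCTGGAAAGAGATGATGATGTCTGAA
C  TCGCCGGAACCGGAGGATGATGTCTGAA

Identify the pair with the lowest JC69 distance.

B and C

A–B: 7/28 differ, p = 0.250, d = 0.304.
A–C: 7/28 differ, p = 0.250, d = 0.304.
B–C: 6/28 differ, p = 0.214, d = 0.252.
The smallest distance is between B and C.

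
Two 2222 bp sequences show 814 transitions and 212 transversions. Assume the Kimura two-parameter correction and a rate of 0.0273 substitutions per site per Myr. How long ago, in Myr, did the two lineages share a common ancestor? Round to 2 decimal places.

17.09

P = 814/2222 ≈ 0.366337 and Q = 212/2222 ≈ 0.09541.
Under the Kimura two-parameter model, d = −½ ln(1 − 2P − Q) − ¼ ln(1 − 2Q).
1 − 2P − Q = 0.171916, giving −½ ln(0.171916) = 0.880375.
1 − 2Q = 0.80918, giving −¼ ln(0.80918) = 0.052933.
d = 0.880375 + 0.052933 = 0.933308.
Under a molecular clock d = 2μt, so t = d/(2μ) = 0.933308 / (2 × 0.0273) = 17.09 Myr.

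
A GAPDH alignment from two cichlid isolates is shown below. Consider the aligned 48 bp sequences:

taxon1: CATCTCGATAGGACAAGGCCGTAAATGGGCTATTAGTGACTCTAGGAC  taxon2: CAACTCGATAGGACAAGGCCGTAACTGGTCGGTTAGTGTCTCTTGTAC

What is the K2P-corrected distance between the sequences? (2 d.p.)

0.19

Of 48 sites, 1 differences are transitions and 7 are transversions, so P = 1/48 ≈ 0.020833 and Q = 7/48 ≈ 0.145833.
Under the Kimura two-parameter model, d = −½ ln(1 − 2P − Q) − ¼ ln(1 − 2Q).
1 − 2P − Q = 0.812501, giving −½ ln(0.812501) = 0.103819.
1 − 2Q = 0.708334, giving −¼ ln(0.708334) = 0.086210.
d = 0.103819 + 0.086210 = 0.190029.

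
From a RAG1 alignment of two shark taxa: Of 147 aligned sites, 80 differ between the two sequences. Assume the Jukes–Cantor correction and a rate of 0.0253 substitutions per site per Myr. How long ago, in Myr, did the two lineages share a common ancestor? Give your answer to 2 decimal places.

19.17

p = 80/147 ≈ 0.544218.
d = −(3/4) ln(1 − 4p/3) = −0.75 ln(1 − 0.725624) = −0.75 ln(0.274376)
  = −0.75 × (-1.293256) = 0.969942 substitutions/site.
Under a molecular clock d = 2μt, so t = d/(2μ) = 0.969942 / (2 × 0.0253) = 19.17 Myr.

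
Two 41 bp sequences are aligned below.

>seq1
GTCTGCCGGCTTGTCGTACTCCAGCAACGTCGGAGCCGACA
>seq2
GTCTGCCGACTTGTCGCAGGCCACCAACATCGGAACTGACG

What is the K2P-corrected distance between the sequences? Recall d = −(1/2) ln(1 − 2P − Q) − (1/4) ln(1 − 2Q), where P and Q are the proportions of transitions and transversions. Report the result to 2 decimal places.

0.27

Of 41 sites, 6 differences are transitions and 3 are transversions, so P = 6/41 ≈ 0.146341 and Q = 3/41 ≈ 0.073171.
Under the Kimura two-parameter model, d = −½ ln(1 − 2P − Q) − ¼ ln(1 − 2Q).
1 − 2P − Q = 0.634147, giving −½ ln(0.634147) = 0.227737.
1 − 2Q = 0.853658, giving −¼ ln(0.853658) = 0.039556.
d = 0.227737 + 0.039556 = 0.267293.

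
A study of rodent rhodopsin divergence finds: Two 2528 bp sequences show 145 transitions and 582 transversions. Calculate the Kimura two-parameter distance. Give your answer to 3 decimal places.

0.366

P = 145/2528 ≈ 0.057358 and Q = 582/2528 ≈ 0.230222.
Under the Kimura two-parameter model, d = −½ ln(1 − 2P − Q) − ¼ ln(1 − 2Q).
1 − 2P − Q = 0.655062, giving −½ ln(0.655062) = 0.211513.
1 − 2Q = 0.539556, giving −¼ ln(0.539556) = 0.154252.
d = 0.211513 + 0.154252 = 0.365765.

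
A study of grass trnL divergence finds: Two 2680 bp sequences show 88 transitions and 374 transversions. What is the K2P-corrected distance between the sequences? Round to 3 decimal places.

P = 88/2680 ≈ 0.032836 and Q = 374/2680 ≈ 0.139552.
Under the Kimura two-parameter model, d = −½ ln(1 − 2P − Q) − ¼ ln(1 − 2Q).
1 − 2P − Q = 0.794776, giving −½ ln(0.794776) = 0.114847.
1 − 2Q = 0.720896, giving −¼ ln(0.720896) = 0.081815.
d = 0.114847 + 0.081815 = 0.196662.

0.197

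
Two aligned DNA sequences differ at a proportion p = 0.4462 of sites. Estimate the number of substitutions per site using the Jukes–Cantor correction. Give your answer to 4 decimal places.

0.6778

d = −(3/4) ln(1 − 4p/3) = −0.75 ln(1 − 0.594933) = −0.75 ln(0.405067)
  = −0.75 × (-0.903703) = 0.677777 substitutions/site.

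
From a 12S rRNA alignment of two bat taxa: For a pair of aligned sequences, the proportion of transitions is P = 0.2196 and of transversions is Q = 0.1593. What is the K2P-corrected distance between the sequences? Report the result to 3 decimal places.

Under the Kimura two-parameter model, d = −½ ln(1 − 2P − Q) − ¼ ln(1 − 2Q).
1 − 2P − Q = 0.4015, giving −½ ln(0.4015) = 0.456274.
1 − 2Q = 0.6814, giving −¼ ln(0.6814) = 0.095901.
d = 0.456274 + 0.095901 = 0.552175.

0.552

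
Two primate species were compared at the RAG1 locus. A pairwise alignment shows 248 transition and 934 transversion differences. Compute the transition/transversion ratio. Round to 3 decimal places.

R = 248/934 = 0.265524… ≈ 0.266 (to 3 d.p.).

0.266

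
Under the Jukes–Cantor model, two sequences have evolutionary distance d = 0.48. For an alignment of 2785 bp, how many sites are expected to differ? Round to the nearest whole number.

987

Invert JC69: p = (3/4)(1 − e^(−4d/3)) = 0.75 × (1 − e^(-0.64)) = 0.75 × (1 − 0.527292) = 0.354531.
Expected differing sites = pL ≈ 0.354531 × 2785 = 987.368835 ≈ 987.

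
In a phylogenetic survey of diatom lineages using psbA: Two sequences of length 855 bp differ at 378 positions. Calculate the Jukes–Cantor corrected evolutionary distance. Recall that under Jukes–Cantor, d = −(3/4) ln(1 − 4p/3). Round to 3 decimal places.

0.668

p = 378/855 ≈ 0.442105.
d = −(3/4) ln(1 − 4p/3) = −0.75 ln(1 − 0.589473) = −0.75 ln(0.410527)
  = −0.75 × (-0.890314) = 0.667736 substitutions/site.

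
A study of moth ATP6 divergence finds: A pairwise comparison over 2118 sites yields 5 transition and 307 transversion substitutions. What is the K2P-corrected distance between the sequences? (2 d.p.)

0.17

P = 5/2118 ≈ 0.002361 and Q = 307/2118 ≈ 0.144948.
Under the Kimura two-parameter model, d = −½ ln(1 − 2P − Q) − ¼ ln(1 − 2Q).
1 − 2P − Q = 0.85033, giving −½ ln(0.85033) = 0.081065.
1 − 2Q = 0.710104, giving −¼ ln(0.710104) = 0.085586.
d = 0.081065 + 0.085586 = 0.166651.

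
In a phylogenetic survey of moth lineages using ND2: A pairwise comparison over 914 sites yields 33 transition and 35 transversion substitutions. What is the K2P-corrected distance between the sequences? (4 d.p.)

P = 33/914 ≈ 0.036105 and Q = 35/914 ≈ 0.038293.
Under the Kimura two-parameter model, d = −½ ln(1 − 2P − Q) − ¼ ln(1 − 2Q).
1 − 2P − Q = 0.889497, giving −½ ln(0.889497) = 0.058550.
1 − 2Q = 0.923414, giving −¼ ln(0.923414) = 0.019919.
d = 0.058550 + 0.019919 = 0.078469.

0.0785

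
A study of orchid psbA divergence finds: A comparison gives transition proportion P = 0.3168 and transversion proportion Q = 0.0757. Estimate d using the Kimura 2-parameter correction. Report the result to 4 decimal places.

Under the Kimura two-parameter model, d = −½ ln(1 − 2P − Q) − ¼ ln(1 − 2Q).
1 − 2P − Q = 0.2907, giving −½ ln(0.2907) = 0.617732.
1 − 2Q = 0.8486, giving −¼ ln(0.8486) = 0.041042.
d = 0.617732 + 0.041042 = 0.658774.

0.6588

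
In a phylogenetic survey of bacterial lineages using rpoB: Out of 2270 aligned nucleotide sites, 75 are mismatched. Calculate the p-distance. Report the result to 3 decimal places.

0.033

p = 75/2270 = 0.033039… ≈ 0.033 (to 3 d.p.).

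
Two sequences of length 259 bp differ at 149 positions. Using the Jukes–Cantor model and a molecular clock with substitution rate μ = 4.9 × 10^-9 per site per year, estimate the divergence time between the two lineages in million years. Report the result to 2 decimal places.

111.50

p = 149/259 ≈ 0.57529.
d = −(3/4) ln(1 − 4p/3) = −0.75 ln(1 − 0.767053) = −0.75 ln(0.232947)
  = −0.75 × (-1.456944) = 1.092708 substitutions/site.
Under a molecular clock d = 2μt, so t = d/(2μ) = 1.092708 / (2 × 4.9 × 10^-9) = 111.50 million years.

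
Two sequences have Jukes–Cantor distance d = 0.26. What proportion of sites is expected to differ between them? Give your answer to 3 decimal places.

0.220

p = (3/4)(1 − e^(−4d/3)) = 0.75 × (1 − e^(-0.346667)) = 0.75 × (1 − 0.707041) = 0.219719.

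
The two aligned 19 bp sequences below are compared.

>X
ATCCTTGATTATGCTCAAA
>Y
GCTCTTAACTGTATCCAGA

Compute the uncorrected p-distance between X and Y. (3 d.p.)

0.526

The sequences differ at 10 of 19 positions (sites 1, 2, 3, 7, 9, 11, 13, 14, 15, 18).
p = 10/19 = 0.526315… ≈ 0.526 (to 3 d.p.).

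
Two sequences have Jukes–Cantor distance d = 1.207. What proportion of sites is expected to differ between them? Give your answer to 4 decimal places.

p = (3/4)(1 − e^(−4d/3)) = 0.75 × (1 − e^(-1.609333)) = 0.75 × (1 − 0.200021) = 0.599984.

0.6000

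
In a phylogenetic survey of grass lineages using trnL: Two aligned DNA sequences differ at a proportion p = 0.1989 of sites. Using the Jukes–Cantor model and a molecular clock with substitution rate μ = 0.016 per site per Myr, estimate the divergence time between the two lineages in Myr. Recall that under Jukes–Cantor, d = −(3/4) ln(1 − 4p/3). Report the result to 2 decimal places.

7.22

d = −(3/4) ln(1 − 4p/3) = −0.75 ln(1 − 0.2652) = −0.75 ln(0.7348)
  = −0.75 × (-0.308157) = 0.231118 substitutions/site.
Under a molecular clock d = 2μt, so t = d/(2μ) = 0.231118 / (2 × 0.016) = 7.22 Myr.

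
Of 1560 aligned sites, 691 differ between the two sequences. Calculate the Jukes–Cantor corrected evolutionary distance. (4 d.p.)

p = 691/1560 ≈ 0.442949.
d = −(3/4) ln(1 − 4p/3) = −0.75 ln(1 − 0.590599) = −0.75 ln(0.409401)
  = −0.75 × (-0.893060) = 0.669795 substitutions/site.

0.6698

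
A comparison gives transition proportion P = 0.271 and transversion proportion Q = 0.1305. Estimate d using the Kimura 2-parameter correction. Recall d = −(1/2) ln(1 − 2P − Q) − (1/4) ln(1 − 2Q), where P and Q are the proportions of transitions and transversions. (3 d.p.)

0.634

Under the Kimura two-parameter model, d = −½ ln(1 − 2P − Q) − ¼ ln(1 − 2Q).
1 − 2P − Q = 0.3275, giving −½ ln(0.3275) = 0.558134.
1 − 2Q = 0.739, giving −¼ ln(0.739) = 0.075614.
d = 0.558134 + 0.075614 = 0.633748.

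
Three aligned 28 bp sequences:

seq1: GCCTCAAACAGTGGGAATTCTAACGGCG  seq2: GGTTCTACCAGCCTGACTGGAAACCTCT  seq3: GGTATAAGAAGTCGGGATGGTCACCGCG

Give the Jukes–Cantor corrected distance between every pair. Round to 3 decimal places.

d(seq1,seq2) = 0.824, d(seq1,seq3) = 0.635, d(seq2,seq3) = 0.724

seq1–seq2: 14/28 sites differ → p = 0.5, d = −0.75 ln(1 − 0.666667) = 0.823960 ≈ 0.824.
seq1–seq3: 12/28 sites differ → p ≈ 0.428571, d = −0.75 ln(1 − 0.571428) = 0.635472 ≈ 0.635.
seq2–seq3: 13/28 sites differ → p ≈ 0.464286, d = −0.75 ln(1 − 0.619048) = 0.723811 ≈ 0.724.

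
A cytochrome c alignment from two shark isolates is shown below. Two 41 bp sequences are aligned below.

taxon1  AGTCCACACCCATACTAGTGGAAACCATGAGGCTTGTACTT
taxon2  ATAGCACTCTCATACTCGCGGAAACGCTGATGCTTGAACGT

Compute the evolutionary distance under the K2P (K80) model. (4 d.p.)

0.3761

Of 41 sites, 2 differences are transitions and 10 are transversions, so P = 2/41 ≈ 0.04878 and Q = 10/41 ≈ 0.243902.
Under the Kimura two-parameter model, d = −½ ln(1 − 2P − Q) − ¼ ln(1 − 2Q).
1 − 2P − Q = 0.658538, giving −½ ln(0.658538) = 0.208867.
1 − 2Q = 0.512196, giving −¼ ln(0.512196) = 0.167262.
d = 0.208867 + 0.167262 = 0.376129.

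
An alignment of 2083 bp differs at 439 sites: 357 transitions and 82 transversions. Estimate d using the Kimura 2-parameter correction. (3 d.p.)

0.261

P = 357/2083 ≈ 0.171387 and Q = 82/2083 ≈ 0.039366.
Under the Kimura two-parameter model, d = −½ ln(1 − 2P − Q) − ¼ ln(1 − 2Q).
1 − 2P − Q = 0.61786, giving −½ ln(0.61786) = 0.240747.
1 − 2Q = 0.921268, giving −¼ ln(0.921268) = 0.020501.
d = 0.240747 + 0.020501 = 0.261248.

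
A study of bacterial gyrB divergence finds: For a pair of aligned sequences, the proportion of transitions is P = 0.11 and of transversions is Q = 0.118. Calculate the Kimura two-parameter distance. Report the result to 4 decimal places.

Under the Kimura two-parameter model, d = −½ ln(1 − 2P − Q) − ¼ ln(1 − 2Q).
1 − 2P − Q = 0.662, giving −½ ln(0.662) = 0.206245.
1 − 2Q = 0.764, giving −¼ ln(0.764) = 0.067297.
d = 0.206245 + 0.067297 = 0.273542.

0.2735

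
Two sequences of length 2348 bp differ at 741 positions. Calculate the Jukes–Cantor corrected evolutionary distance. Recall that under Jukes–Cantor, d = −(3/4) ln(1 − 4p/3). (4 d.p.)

0.4096

p = 741/2348 ≈ 0.315588.
d = −(3/4) ln(1 − 4p/3) = −0.75 ln(1 − 0.420784) = −0.75 ln(0.579216)
  = −0.75 × (-0.546080) = 0.409560 substitutions/site.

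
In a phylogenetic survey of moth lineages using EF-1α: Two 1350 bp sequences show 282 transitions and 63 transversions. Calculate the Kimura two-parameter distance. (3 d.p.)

0.337

P = 282/1350 ≈ 0.208889 and Q = 63/1350 ≈ 0.046667.
Under the Kimura two-parameter model, d = −½ ln(1 − 2P − Q) − ¼ ln(1 − 2Q).
1 − 2P − Q = 0.535555, giving −½ ln(0.535555) = 0.312226.
1 − 2Q = 0.906666, giving −¼ ln(0.906666) = 0.024495.
d = 0.312226 + 0.024495 = 0.336721.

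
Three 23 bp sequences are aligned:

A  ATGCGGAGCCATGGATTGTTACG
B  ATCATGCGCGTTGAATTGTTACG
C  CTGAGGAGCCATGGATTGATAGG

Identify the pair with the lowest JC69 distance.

A–B: 7/23 differ, p = 0.304, d = 0.390.
A–C: 4/23 differ, p = 0.174, d = 0.198.
B–C: 9/23 differ, p = 0.391, d = 0.553.
The smallest distance is between A and C.

A and C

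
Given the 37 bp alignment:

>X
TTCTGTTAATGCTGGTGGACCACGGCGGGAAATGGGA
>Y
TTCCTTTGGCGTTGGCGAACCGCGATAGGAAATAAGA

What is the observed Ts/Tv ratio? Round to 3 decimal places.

Transitions are A↔G and C↔T; transversions are all other mismatches.
Transitions: 13. Transversions: 1.
R = 13/1 = 13.000.

13.000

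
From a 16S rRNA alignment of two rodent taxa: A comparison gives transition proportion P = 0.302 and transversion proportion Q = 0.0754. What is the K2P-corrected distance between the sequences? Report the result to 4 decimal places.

0.6096

Under the Kimura two-parameter model, d = −½ ln(1 − 2P − Q) − ¼ ln(1 − 2Q).
1 − 2P − Q = 0.3206, giving −½ ln(0.3206) = 0.568781.
1 − 2Q = 0.8492, giving −¼ ln(0.8492) = 0.040865.
d = 0.568781 + 0.040865 = 0.609646.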